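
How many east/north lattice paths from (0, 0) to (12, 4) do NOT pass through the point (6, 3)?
Number of paths = 1232

Total paths from (0, 0) to (12, 4): C(16, 12) = 1820. Paths through (6, 3): (paths (0, 0) → (6, 3)) × (paths (6, 3) → (12, 4)) = C(9, 6) · C(7, 6) = 84 · 7 = 588. Avoidance count = 1820 − 588 = 1232.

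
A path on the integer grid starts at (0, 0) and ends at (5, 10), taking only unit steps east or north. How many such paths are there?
Number of paths = 3003

A monotone lattice path from (0, 0) to (5, 10) consists of 5 east steps and 10 north steps in some order, so it is determined by which 5 of the 15 steps are east. The count is C(15, 5) = 3003.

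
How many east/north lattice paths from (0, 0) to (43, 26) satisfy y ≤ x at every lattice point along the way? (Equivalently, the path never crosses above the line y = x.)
Number of paths = 2873168699970809016

By the reflection principle (André's argument), the number of monotone paths to (43, 26) with n ≤ m that never go above y = x is C(69, 43) − C(69, 44) = 7023301266595310928 − 4150132566624501912 = 2873168699970809016.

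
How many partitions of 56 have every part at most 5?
p(56, parts ≤ 5) = 5608

Use the recurrence p(n, m) = p(n, m−1) + p(n−m, m): either the largest part is < m (count p(n, m−1)) or the largest part is exactly m (remove one copy of m, count p(n−m, m)). With p(0, ·) = 1 this gives p(56, parts ≤ 5) = 5608. (By conjugating Young diagrams, this also counts partitions of 56 into at most 5 parts.)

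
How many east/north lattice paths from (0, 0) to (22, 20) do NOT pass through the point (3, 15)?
Number of paths = 513756924156

Total paths from (0, 0) to (22, 20): C(42, 22) = 513791607420. Paths through (3, 15): (paths (0, 0) → (3, 15)) × (paths (3, 15) → (22, 20)) = C(18, 3) · C(24, 19) = 816 · 42504 = 34683264. Avoidance count = 513791607420 − 34683264 = 513756924156.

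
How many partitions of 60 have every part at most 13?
p(60, parts ≤ 13) = 414624

Use the recurrence p(n, m) = p(n, m−1) + p(n−m, m): either the largest part is < m (count p(n, m−1)) or the largest part is exactly m (remove one copy of m, count p(n−m, m)). With p(0, ·) = 1 this gives p(60, parts ≤ 13) = 414624. (By conjugating Young diagrams, this also counts partitions of 60 into at most 13 parts.)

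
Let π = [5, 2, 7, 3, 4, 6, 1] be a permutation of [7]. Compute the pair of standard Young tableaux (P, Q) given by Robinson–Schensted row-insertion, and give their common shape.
P = [1, 3, 4, 6] / [2, 7] / [5];  Q = [1, 3, 5, 6] / [2, 4] / [7];  common shape = (4, 2, 1)

Row-insert the values π_1, π_2, … into P one at a time, bumping the leftmost entry strictly greater than the inserted value down to the next row. The recording tableau Q records, in position (i, j), the step at which that cell was added to P.
  Insert 5 (step 1): P = [5];  Q = [1]
  Insert 2 (step 2): P = [2] / [5];  Q = [1] / [2]
  Insert 7 (step 3): P = [2, 7] / [5];  Q = [1, 3] / [2]
  Insert 3 (step 4): P = [2, 3] / [5, 7];  Q = [1, 3] / [2, 4]
  Insert 4 (step 5): P = [2, 3, 4] / [5, 7];  Q = [1, 3, 5] / [2, 4]
  Insert 6 (step 6): P = [2, 3, 4, 6] / [5, 7];  Q = [1, 3, 5, 6] / [2, 4]
  Insert 1 (step 7): P = [1, 3, 4, 6] / [2, 7] / [5];  Q = [1, 3, 5, 6] / [2, 4] / [7]
Final shape: (4, 2, 1).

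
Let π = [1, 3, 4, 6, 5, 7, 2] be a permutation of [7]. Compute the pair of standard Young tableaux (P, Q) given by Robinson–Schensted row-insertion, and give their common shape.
P = [1, 2, 4, 5, 7] / [3] / [6];  Q = [1, 2, 3, 4, 6] / [5] / [7];  common shape = (5, 1, 1)

Row-insert the values π_1, π_2, … into P one at a time, bumping the leftmost entry strictly greater than the inserted value down to the next row. The recording tableau Q records, in position (i, j), the step at which that cell was added to P.
  Insert 1 (step 1): P = [1];  Q = [1]
  Insert 3 (step 2): P = [1, 3];  Q = [1, 2]
  Insert 4 (step 3): P = [1, 3, 4];  Q = [1, 2, 3]
  Insert 6 (step 4): P = [1, 3, 4, 6];  Q = [1, 2, 3, 4]
  Insert 5 (step 5): P = [1, 3, 4, 5] / [6];  Q = [1, 2, 3, 4] / [5]
  Insert 7 (step 6): P = [1, 3, 4, 5, 7] / [6];  Q = [1, 2, 3, 4, 6] / [5]
  Insert 2 (step 7): P = [1, 2, 4, 5, 7] / [3] / [6];  Q = [1, 2, 3, 4, 6] / [5] / [7]
Final shape: (5, 1, 1).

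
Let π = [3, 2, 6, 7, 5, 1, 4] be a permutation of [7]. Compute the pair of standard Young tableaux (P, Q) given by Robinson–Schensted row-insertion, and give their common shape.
P = [1, 4, 7] / [2, 5] / [3, 6];  Q = [1, 3, 4] / [2, 5] / [6, 7];  common shape = (3, 2, 2)

Row-insert the values π_1, π_2, … into P one at a time, bumping the leftmost entry strictly greater than the inserted value down to the next row. The recording tableau Q records, in position (i, j), the step at which that cell was added to P.
  Insert 3 (step 1): P = [3];  Q = [1]
  Insert 2 (step 2): P = [2] / [3];  Q = [1] / [2]
  Insert 6 (step 3): P = [2, 6] / [3];  Q = [1, 3] / [2]
  Insert 7 (step 4): P = [2, 6, 7] / [3];  Q = [1, 3, 4] / [2]
  Insert 5 (step 5): P = [2, 5, 7] / [3, 6];  Q = [1, 3, 4] / [2, 5]
  Insert 1 (step 6): P = [1, 5, 7] / [2, 6] / [3];  Q = [1, 3, 4] / [2, 5] / [6]
  Insert 4 (step 7): P = [1, 4, 7] / [2, 5] / [3, 6];  Q = [1, 3, 4] / [2, 5] / [6, 7]
Final shape: (3, 2, 2).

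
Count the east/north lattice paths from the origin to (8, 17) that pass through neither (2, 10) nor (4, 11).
Number of paths = 723249

Inclusion–exclusion. Total paths: C(25, 8) = 1081575. Through P₁: C(12, 2)·C(13, 6) = 113256. Through P₂: C(15, 4)·C(10, 4) = 286650. Since P₁ is strictly southwest of P₂, a monotone path through both must visit P₁ then P₂; paths through both = C(12, 2)·C(3, 2)·C(10, 4) = 41580. Avoid both = 1081575 − 113256 − 286650 + 41580 = 723249.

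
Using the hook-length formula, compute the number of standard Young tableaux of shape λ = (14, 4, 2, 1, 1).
# SYT of shape (14, 4, 2, 1, 1) = 16414860

Hook-length formula: f^λ = n! / Π hook(c), product over all cells c of the Young diagram. For λ = (14, 4, 2, 1, 1), n = 22 boxes. Hook lengths by row (left-to-right, top-to-bottom): [18, 15, 13, 12, 10, 9, 8, 7, 6, 5, 4, 3, 2, 1]; [7, 4, 2, 1]; [4, 1]; [2]; [1]. Product of hooks = 68474585088000. So f^λ = 22! / 68474585088000 = 1124000727777607680000 / 68474585088000 = 16414860.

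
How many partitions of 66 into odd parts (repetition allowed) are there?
p_odd(66) = 20132

Enumerate partitions using only odd parts via the recurrence o(n, m) = o(n, m−2) + o(n−m, m) over odd m, starting from the largest odd part ≤ n. This gives p_odd(66) = 20132. (Euler's theorem: equals the count of distinct-part partitions.)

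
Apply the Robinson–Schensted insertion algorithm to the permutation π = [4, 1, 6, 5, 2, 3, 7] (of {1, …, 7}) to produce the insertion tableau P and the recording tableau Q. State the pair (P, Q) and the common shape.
P = [1, 2, 3, 7] / [4, 5] / [6];  Q = [1, 3, 6, 7] / [2, 4] / [5];  common shape = (4, 2, 1)

Row-insert the values π_1, π_2, … into P one at a time, bumping the leftmost entry strictly greater than the inserted value down to the next row. The recording tableau Q records, in position (i, j), the step at which that cell was added to P.
  Insert 4 (step 1): P = [4];  Q = [1]
  Insert 1 (step 2): P = [1] / [4];  Q = [1] / [2]
  Insert 6 (step 3): P = [1, 6] / [4];  Q = [1, 3] / [2]
  Insert 5 (step 4): P = [1, 5] / [4, 6];  Q = [1, 3] / [2, 4]
  Insert 2 (step 5): P = [1, 2] / [4, 5] / [6];  Q = [1, 3] / [2, 4] / [5]
  Insert 3 (step 6): P = [1, 2, 3] / [4, 5] / [6];  Q = [1, 3, 6] / [2, 4] / [5]
  Insert 7 (step 7): P = [1, 2, 3, 7] / [4, 5] / [6];  Q = [1, 3, 6, 7] / [2, 4] / [5]
Final shape: (4, 2, 1).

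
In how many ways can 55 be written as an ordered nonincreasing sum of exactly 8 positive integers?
p(55, 8 parts) = 22122

Partitions of n into exactly k parts are in bijection with partitions of n − k into at most k parts (subtract 1 from each part). So p(55, exactly 8) = p(47, parts ≤ 8). Computing via the recurrence p(m, j) = p(m, j−1) + p(m−j, j) gives 22122.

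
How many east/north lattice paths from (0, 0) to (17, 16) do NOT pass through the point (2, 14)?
Number of paths = 1166786790

Total paths from (0, 0) to (17, 16): C(33, 17) = 1166803110. Paths through (2, 14): (paths (0, 0) → (2, 14)) × (paths (2, 14) → (17, 16)) = C(16, 2) · C(17, 15) = 120 · 136 = 16320. Avoidance count = 1166803110 − 16320 = 1166786790.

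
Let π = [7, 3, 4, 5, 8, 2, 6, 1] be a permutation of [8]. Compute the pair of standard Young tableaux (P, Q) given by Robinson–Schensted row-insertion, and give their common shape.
P = [1, 4, 5, 6] / [2, 8] / [3] / [7];  Q = [1, 3, 4, 5] / [2, 7] / [6] / [8];  common shape = (4, 2, 1, 1)

Row-insert the values π_1, π_2, … into P one at a time, bumping the leftmost entry strictly greater than the inserted value down to the next row. The recording tableau Q records, in position (i, j), the step at which that cell was added to P.
  Insert 7 (step 1): P = [7];  Q = [1]
  Insert 3 (step 2): P = [3] / [7];  Q = [1] / [2]
  Insert 4 (step 3): P = [3, 4] / [7];  Q = [1, 3] / [2]
  Insert 5 (step 4): P = [3, 4, 5] / [7];  Q = [1, 3, 4] / [2]
  Insert 8 (step 5): P = [3, 4, 5, 8] / [7];  Q = [1, 3, 4, 5] / [2]
  Insert 2 (step 6): P = [2, 4, 5, 8] / [3] / [7];  Q = [1, 3, 4, 5] / [2] / [6]
  Insert 6 (step 7): P = [2, 4, 5, 6] / [3, 8] / [7];  Q = [1, 3, 4, 5] / [2, 7] / [6]
  Insert 1 (step 8): P = [1, 4, 5, 6] / [2, 8] / [3] / [7];  Q = [1, 3, 4, 5] / [2, 7] / [6] / [8]
Final shape: (4, 2, 1, 1).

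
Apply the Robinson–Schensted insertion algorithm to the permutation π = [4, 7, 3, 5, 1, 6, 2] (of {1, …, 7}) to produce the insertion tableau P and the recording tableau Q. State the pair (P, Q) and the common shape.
P = [1, 2, 6] / [3, 5] / [4, 7];  Q = [1, 2, 6] / [3, 4] / [5, 7];  common shape = (3, 2, 2)

Row-insert the values π_1, π_2, … into P one at a time, bumping the leftmost entry strictly greater than the inserted value down to the next row. The recording tableau Q records, in position (i, j), the step at which that cell was added to P.
  Insert 4 (step 1): P = [4];  Q = [1]
  Insert 7 (step 2): P = [4, 7];  Q = [1, 2]
  Insert 3 (step 3): P = [3, 7] / [4];  Q = [1, 2] / [3]
  Insert 5 (step 4): P = [3, 5] / [4, 7];  Q = [1, 2] / [3, 4]
  Insert 1 (step 5): P = [1, 5] / [3, 7] / [4];  Q = [1, 2] / [3, 4] / [5]
  Insert 6 (step 6): P = [1, 5, 6] / [3, 7] / [4];  Q = [1, 2, 6] / [3, 4] / [5]
  Insert 2 (step 7): P = [1, 2, 6] / [3, 5] / [4, 7];  Q = [1, 2, 6] / [3, 4] / [5, 7]
Final shape: (3, 2, 2).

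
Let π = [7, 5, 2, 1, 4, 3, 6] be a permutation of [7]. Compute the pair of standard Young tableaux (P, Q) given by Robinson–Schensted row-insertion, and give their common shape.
P = [1, 3, 6] / [2, 4] / [5] / [7];  Q = [1, 5, 7] / [2, 6] / [3] / [4];  common shape = (3, 2, 1, 1)

Row-insert the values π_1, π_2, … into P one at a time, bumping the leftmost entry strictly greater than the inserted value down to the next row. The recording tableau Q records, in position (i, j), the step at which that cell was added to P.
  Insert 7 (step 1): P = [7];  Q = [1]
  Insert 5 (step 2): P = [5] / [7];  Q = [1] / [2]
  Insert 2 (step 3): P = [2] / [5] / [7];  Q = [1] / [2] / [3]
  Insert 1 (step 4): P = [1] / [2] / [5] / [7];  Q = [1] / [2] / [3] / [4]
  Insert 4 (step 5): P = [1, 4] / [2] / [5] / [7];  Q = [1, 5] / [2] / [3] / [4]
  Insert 3 (step 6): P = [1, 3] / [2, 4] / [5] / [7];  Q = [1, 5] / [2, 6] / [3] / [4]
  Insert 6 (step 7): P = [1, 3, 6] / [2, 4] / [5] / [7];  Q = [1, 5, 7] / [2, 6] / [3] / [4]
Final shape: (3, 2, 1, 1).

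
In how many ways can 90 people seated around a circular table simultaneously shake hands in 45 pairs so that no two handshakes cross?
C_45 = 2257117854077248073253720

These noncrossing handshakes are counted by the Catalan number C_n = (1/(n + 1)) · C(2n, n). For n = 45: C_45 = (1/46) · C(90, 45) = 103827421287553411369671120/46 = 2257117854077248073253720.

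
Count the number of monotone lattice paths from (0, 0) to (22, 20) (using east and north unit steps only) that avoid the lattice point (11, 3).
Number of paths = 505975005900

Total paths from (0, 0) to (22, 20): C(42, 22) = 513791607420. Paths through (11, 3): (paths (0, 0) → (11, 3)) × (paths (11, 3) → (22, 20)) = C(14, 11) · C(28, 11) = 364 · 21474180 = 7816601520. Avoidance count = 513791607420 − 7816601520 = 505975005900.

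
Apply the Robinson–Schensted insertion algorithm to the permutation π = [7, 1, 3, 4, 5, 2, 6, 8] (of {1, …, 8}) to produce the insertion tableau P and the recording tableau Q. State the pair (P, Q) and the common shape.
P = [1, 2, 4, 5, 6, 8] / [3] / [7];  Q = [1, 3, 4, 5, 7, 8] / [2] / [6];  common shape = (6, 1, 1)

Row-insert the values π_1, π_2, … into P one at a time, bumping the leftmost entry strictly greater than the inserted value down to the next row. The recording tableau Q records, in position (i, j), the step at which that cell was added to P.
  Insert 7 (step 1): P = [7];  Q = [1]
  Insert 1 (step 2): P = [1] / [7];  Q = [1] / [2]
  Insert 3 (step 3): P = [1, 3] / [7];  Q = [1, 3] / [2]
  Insert 4 (step 4): P = [1, 3, 4] / [7];  Q = [1, 3, 4] / [2]
  Insert 5 (step 5): P = [1, 3, 4, 5] / [7];  Q = [1, 3, 4, 5] / [2]
  Insert 2 (step 6): P = [1, 2, 4, 5] / [3] / [7];  Q = [1, 3, 4, 5] / [2] / [6]
  Insert 6 (step 7): P = [1, 2, 4, 5, 6] / [3] / [7];  Q = [1, 3, 4, 5, 7] / [2] / [6]
  Insert 8 (step 8): P = [1, 2, 4, 5, 6, 8] / [3] / [7];  Q = [1, 3, 4, 5, 7, 8] / [2] / [6]
Final shape: (6, 1, 1).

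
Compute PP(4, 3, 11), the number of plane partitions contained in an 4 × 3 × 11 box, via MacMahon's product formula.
PP(4, 3, 11) = 78835120

Evaluate the triple product over i = 1..4, j = 1..3, k = 1..11. The factors are (2/1) · (3/2) · (4/3) · (5/4) · (6/5) · (7/6) · (8/7) · (9/8) · … (132 factors total). The numerators and denominators telescope so the product is an integer; carrying out the multiplication exactly gives PP(4, 3, 11) = 78835120.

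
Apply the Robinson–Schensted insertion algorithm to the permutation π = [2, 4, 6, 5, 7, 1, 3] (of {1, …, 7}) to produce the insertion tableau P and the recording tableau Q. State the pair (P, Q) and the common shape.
P = [1, 3, 5, 7] / [2, 4] / [6];  Q = [1, 2, 3, 5] / [4, 7] / [6];  common shape = (4, 2, 1)

Row-insert the values π_1, π_2, … into P one at a time, bumping the leftmost entry strictly greater than the inserted value down to the next row. The recording tableau Q records, in position (i, j), the step at which that cell was added to P.
  Insert 2 (step 1): P = [2];  Q = [1]
  Insert 4 (step 2): P = [2, 4];  Q = [1, 2]
  Insert 6 (step 3): P = [2, 4, 6];  Q = [1, 2, 3]
  Insert 5 (step 4): P = [2, 4, 5] / [6];  Q = [1, 2, 3] / [4]
  Insert 7 (step 5): P = [2, 4, 5, 7] / [6];  Q = [1, 2, 3, 5] / [4]
  Insert 1 (step 6): P = [1, 4, 5, 7] / [2] / [6];  Q = [1, 2, 3, 5] / [4] / [6]
  Insert 3 (step 7): P = [1, 3, 5, 7] / [2, 4] / [6];  Q = [1, 2, 3, 5] / [4, 7] / [6]
Final shape: (4, 2, 1).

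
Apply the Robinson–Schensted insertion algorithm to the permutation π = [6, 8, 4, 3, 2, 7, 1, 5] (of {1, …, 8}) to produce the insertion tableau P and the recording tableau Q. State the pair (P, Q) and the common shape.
P = [1, 5] / [2, 7] / [3, 8] / [4] / [6];  Q = [1, 2] / [3, 6] / [4, 8] / [5] / [7];  common shape = (2, 2, 2, 1, 1)

Row-insert the values π_1, π_2, … into P one at a time, bumping the leftmost entry strictly greater than the inserted value down to the next row. The recording tableau Q records, in position (i, j), the step at which that cell was added to P.
  Insert 6 (step 1): P = [6];  Q = [1]
  Insert 8 (step 2): P = [6, 8];  Q = [1, 2]
  Insert 4 (step 3): P = [4, 8] / [6];  Q = [1, 2] / [3]
  Insert 3 (step 4): P = [3, 8] / [4] / [6];  Q = [1, 2] / [3] / [4]
  Insert 2 (step 5): P = [2, 8] / [3] / [4] / [6];  Q = [1, 2] / [3] / [4] / [5]
  Insert 7 (step 6): P = [2, 7] / [3, 8] / [4] / [6];  Q = [1, 2] / [3, 6] / [4] / [5]
  Insert 1 (step 7): P = [1, 7] / [2, 8] / [3] / [4] / [6];  Q = [1, 2] / [3, 6] / [4] / [5] / [7]
  Insert 5 (step 8): P = [1, 5] / [2, 7] / [3, 8] / [4] / [6];  Q = [1, 2] / [3, 6] / [4, 8] / [5] / [7]
Final shape: (2, 2, 2, 1, 1).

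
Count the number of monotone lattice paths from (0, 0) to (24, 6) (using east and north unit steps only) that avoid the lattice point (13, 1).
Number of paths = 532623

Total paths from (0, 0) to (24, 6): C(30, 24) = 593775. Paths through (13, 1): (paths (0, 0) → (13, 1)) × (paths (13, 1) → (24, 6)) = C(14, 13) · C(16, 11) = 14 · 4368 = 61152. Avoidance count = 593775 − 61152 = 532623.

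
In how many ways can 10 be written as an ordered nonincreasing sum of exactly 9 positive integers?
p(10, 9 parts) = 1

Partitions of n into exactly k parts ↔ partitions of n − k into at most k parts (subtract 1 from each part). For n = 10, k = 9, the partitions are: 2+1+1+1+1+1+1+1+1. Count = 1.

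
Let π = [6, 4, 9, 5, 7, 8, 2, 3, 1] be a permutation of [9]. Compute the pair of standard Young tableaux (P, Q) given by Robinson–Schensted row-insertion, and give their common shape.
P = [1, 3, 7, 8] / [2, 5] / [4, 9] / [6];  Q = [1, 3, 5, 6] / [2, 4] / [7, 8] / [9];  common shape = (4, 2, 2, 1)

Row-insert the values π_1, π_2, … into P one at a time, bumping the leftmost entry strictly greater than the inserted value down to the next row. The recording tableau Q records, in position (i, j), the step at which that cell was added to P.
  Insert 6 (step 1): P = [6];  Q = [1]
  Insert 4 (step 2): P = [4] / [6];  Q = [1] / [2]
  Insert 9 (step 3): P = [4, 9] / [6];  Q = [1, 3] / [2]
  Insert 5 (step 4): P = [4, 5] / [6, 9];  Q = [1, 3] / [2, 4]
  Insert 7 (step 5): P = [4, 5, 7] / [6, 9];  Q = [1, 3, 5] / [2, 4]
  Insert 8 (step 6): P = [4, 5, 7, 8] / [6, 9];  Q = [1, 3, 5, 6] / [2, 4]
  Insert 2 (step 7): P = [2, 5, 7, 8] / [4, 9] / [6];  Q = [1, 3, 5, 6] / [2, 4] / [7]
  Insert 3 (step 8): P = [2, 3, 7, 8] / [4, 5] / [6, 9];  Q = [1, 3, 5, 6] / [2, 4] / [7, 8]
  Insert 1 (step 9): P = [1, 3, 7, 8] / [2, 5] / [4, 9] / [6];  Q = [1, 3, 5, 6] / [2, 4] / [7, 8] / [9]
Final shape: (4, 2, 2, 1).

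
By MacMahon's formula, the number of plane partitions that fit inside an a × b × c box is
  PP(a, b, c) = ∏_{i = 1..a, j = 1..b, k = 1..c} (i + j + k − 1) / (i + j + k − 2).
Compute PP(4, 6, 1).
PP(4, 6, 1) = 210

Evaluate the triple product over i = 1..4, j = 1..6, k = 1..1. The factors are (2/1) · (3/2) · (4/3) · (5/4) · (6/5) · (7/6) · (3/2) · (4/3) · … (24 factors total). The numerators and denominators telescope so the product is an integer; carrying out the multiplication exactly gives PP(4, 6, 1) = 210.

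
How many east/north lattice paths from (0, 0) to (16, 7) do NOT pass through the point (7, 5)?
Number of paths = 201597

Total paths from (0, 0) to (16, 7): C(23, 16) = 245157. Paths through (7, 5): (paths (0, 0) → (7, 5)) × (paths (7, 5) → (16, 7)) = C(12, 7) · C(11, 9) = 792 · 55 = 43560. Avoidance count = 245157 − 43560 = 201597.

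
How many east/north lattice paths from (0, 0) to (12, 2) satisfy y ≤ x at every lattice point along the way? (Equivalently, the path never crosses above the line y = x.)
Number of paths = 77

By the reflection principle (André's argument), the number of monotone paths to (12, 2) with n ≤ m that never go above y = x is C(14, 12) − C(14, 13) = 91 − 14 = 77.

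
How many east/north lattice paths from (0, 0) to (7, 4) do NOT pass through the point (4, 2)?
Number of paths = 180

Total paths from (0, 0) to (7, 4): C(11, 7) = 330. Paths through (4, 2): (paths (0, 0) → (4, 2)) × (paths (4, 2) → (7, 4)) = C(6, 4) · C(5, 3) = 15 · 10 = 150. Avoidance count = 330 − 150 = 180.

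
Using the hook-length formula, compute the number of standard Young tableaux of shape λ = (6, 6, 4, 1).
# SYT of shape (6, 6, 4, 1) = 544544

Hook-length formula: f^λ = n! / Π hook(c), product over all cells c of the Young diagram. For λ = (6, 6, 4, 1), n = 17 boxes. Hook lengths by row (left-to-right, top-to-bottom): [9, 7, 6, 5, 3, 2]; [8, 6, 5, 4, 2, 1]; [5, 3, 2, 1]; [1]. Product of hooks = 653184000. So f^λ = 17! / 653184000 = 355687428096000 / 653184000 = 544544.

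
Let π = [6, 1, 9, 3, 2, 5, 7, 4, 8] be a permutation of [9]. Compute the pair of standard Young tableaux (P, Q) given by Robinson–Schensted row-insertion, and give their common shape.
P = [1, 2, 4, 7, 8] / [3, 5] / [6, 9];  Q = [1, 3, 6, 7, 9] / [2, 4] / [5, 8];  common shape = (5, 2, 2)

Row-insert the values π_1, π_2, … into P one at a time, bumping the leftmost entry strictly greater than the inserted value down to the next row. The recording tableau Q records, in position (i, j), the step at which that cell was added to P.
  Insert 6 (step 1): P = [6];  Q = [1]
  Insert 1 (step 2): P = [1] / [6];  Q = [1] / [2]
  Insert 9 (step 3): P = [1, 9] / [6];  Q = [1, 3] / [2]
  Insert 3 (step 4): P = [1, 3] / [6, 9];  Q = [1, 3] / [2, 4]
  Insert 2 (step 5): P = [1, 2] / [3, 9] / [6];  Q = [1, 3] / [2, 4] / [5]
  Insert 5 (step 6): P = [1, 2, 5] / [3, 9] / [6];  Q = [1, 3, 6] / [2, 4] / [5]
  Insert 7 (step 7): P = [1, 2, 5, 7] / [3, 9] / [6];  Q = [1, 3, 6, 7] / [2, 4] / [5]
  Insert 4 (step 8): P = [1, 2, 4, 7] / [3, 5] / [6, 9];  Q = [1, 3, 6, 7] / [2, 4] / [5, 8]
  Insert 8 (step 9): P = [1, 2, 4, 7, 8] / [3, 5] / [6, 9];  Q = [1, 3, 6, 7, 9] / [2, 4] / [5, 8]
Final shape: (5, 2, 2).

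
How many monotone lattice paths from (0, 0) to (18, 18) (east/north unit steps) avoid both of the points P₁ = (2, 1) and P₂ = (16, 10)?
Number of paths = 5446018545

Inclusion–exclusion. Total paths: C(36, 18) = 9075135300. Through P₁: C(3, 2)·C(33, 16) = 3500409330. Through P₂: C(26, 16)·C(10, 2) = 239028075. Since P₁ is strictly southwest of P₂, a monotone path through both must visit P₁ then P₂; paths through both = C(3, 2)·C(23, 14)·C(10, 2) = 110320650. Avoid both = 9075135300 − 3500409330 − 239028075 + 110320650 = 5446018545.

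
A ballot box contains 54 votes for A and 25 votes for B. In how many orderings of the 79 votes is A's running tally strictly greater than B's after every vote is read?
Strict-lead orderings = 91715965370063062028

Total orderings of the 79 votes with 54 for A: C(79, 54) = 249846940146033858628. By the Bertrand ballot formula (Cycle Lemma / reflection principle), the number of orderings in which A is strictly ahead of B throughout is (p − q)/(p + q) · C(p + q, p) = (54 − 25)/(54 + 25) · 249846940146033858628 = 91715965370063062028.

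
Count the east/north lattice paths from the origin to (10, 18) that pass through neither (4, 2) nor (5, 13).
Number of paths = 9890139

Inclusion–exclusion. Total paths: C(28, 10) = 13123110. Through P₁: C(6, 4)·C(22, 6) = 1119195. Through P₂: C(18, 5)·C(10, 5) = 2159136. Since P₁ is strictly southwest of P₂, a monotone path through both must visit P₁ then P₂; paths through both = C(6, 4)·C(12, 1)·C(10, 5) = 45360. Avoid both = 13123110 − 1119195 − 2159136 + 45360 = 9890139.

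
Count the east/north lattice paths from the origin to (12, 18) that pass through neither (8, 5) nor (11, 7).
Number of paths = 83202717

Inclusion–exclusion. Total paths: C(30, 12) = 86493225. Through P₁: C(13, 8)·C(17, 4) = 3063060. Through P₂: C(18, 11)·C(12, 1) = 381888. Since P₁ is strictly southwest of P₂, a monotone path through both must visit P₁ then P₂; paths through both = C(13, 8)·C(5, 3)·C(12, 1) = 154440. Avoid both = 86493225 − 3063060 − 381888 + 154440 = 83202717.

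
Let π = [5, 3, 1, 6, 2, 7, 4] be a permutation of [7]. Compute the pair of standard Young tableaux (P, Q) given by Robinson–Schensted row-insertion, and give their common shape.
P = [1, 2, 4] / [3, 6, 7] / [5];  Q = [1, 4, 6] / [2, 5, 7] / [3];  common shape = (3, 3, 1)

Row-insert the values π_1, π_2, … into P one at a time, bumping the leftmost entry strictly greater than the inserted value down to the next row. The recording tableau Q records, in position (i, j), the step at which that cell was added to P.
  Insert 5 (step 1): P = [5];  Q = [1]
  Insert 3 (step 2): P = [3] / [5];  Q = [1] / [2]
  Insert 1 (step 3): P = [1] / [3] / [5];  Q = [1] / [2] / [3]
  Insert 6 (step 4): P = [1, 6] / [3] / [5];  Q = [1, 4] / [2] / [3]
  Insert 2 (step 5): P = [1, 2] / [3, 6] / [5];  Q = [1, 4] / [2, 5] / [3]
  Insert 7 (step 6): P = [1, 2, 7] / [3, 6] / [5];  Q = [1, 4, 6] / [2, 5] / [3]
  Insert 4 (step 7): P = [1, 2, 4] / [3, 6, 7] / [5];  Q = [1, 4, 6] / [2, 5, 7] / [3]
Final shape: (3, 3, 1).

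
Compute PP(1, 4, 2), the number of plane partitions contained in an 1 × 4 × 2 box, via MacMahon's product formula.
PP(1, 4, 2) = 15

Evaluate the triple product over i = 1..1, j = 1..4, k = 1..2. The factors are (2/1) · (3/2) · (3/2) · (4/3) · (4/3) · (5/4) · (5/4) · (6/5). The numerators and denominators telescope so the product is an integer; carrying out the multiplication exactly gives PP(1, 4, 2) = 15.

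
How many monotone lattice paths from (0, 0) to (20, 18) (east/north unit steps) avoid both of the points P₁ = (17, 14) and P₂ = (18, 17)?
Number of paths = 13866099585

Inclusion–exclusion. Total paths: C(38, 20) = 33578000610. Through P₁: C(31, 17)·C(7, 3) = 9281388375. Through P₂: C(35, 18)·C(3, 2) = 13612702950. Since P₁ is strictly southwest of P₂, a monotone path through both must visit P₁ then P₂; paths through both = C(31, 17)·C(4, 1)·C(3, 2) = 3182190300. Avoid both = 33578000610 − 9281388375 − 13612702950 + 3182190300 = 13866099585.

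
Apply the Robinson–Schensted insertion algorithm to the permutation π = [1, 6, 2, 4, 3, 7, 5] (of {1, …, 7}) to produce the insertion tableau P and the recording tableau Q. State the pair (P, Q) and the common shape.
P = [1, 2, 3, 5] / [4, 7] / [6];  Q = [1, 2, 4, 6] / [3, 7] / [5];  common shape = (4, 2, 1)

Row-insert the values π_1, π_2, … into P one at a time, bumping the leftmost entry strictly greater than the inserted value down to the next row. The recording tableau Q records, in position (i, j), the step at which that cell was added to P.
  Insert 1 (step 1): P = [1];  Q = [1]
  Insert 6 (step 2): P = [1, 6];  Q = [1, 2]
  Insert 2 (step 3): P = [1, 2] / [6];  Q = [1, 2] / [3]
  Insert 4 (step 4): P = [1, 2, 4] / [6];  Q = [1, 2, 4] / [3]
  Insert 3 (step 5): P = [1, 2, 3] / [4] / [6];  Q = [1, 2, 4] / [3] / [5]
  Insert 7 (step 6): P = [1, 2, 3, 7] / [4] / [6];  Q = [1, 2, 4, 6] / [3] / [5]
  Insert 5 (step 7): P = [1, 2, 3, 5] / [4, 7] / [6];  Q = [1, 2, 4, 6] / [3, 7] / [5]
Final shape: (4, 2, 1).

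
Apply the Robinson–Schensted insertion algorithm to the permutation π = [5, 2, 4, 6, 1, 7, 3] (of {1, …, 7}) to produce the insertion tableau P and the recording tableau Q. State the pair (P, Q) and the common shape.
P = [1, 3, 6, 7] / [2, 4] / [5];  Q = [1, 3, 4, 6] / [2, 7] / [5];  common shape = (4, 2, 1)

Row-insert the values π_1, π_2, … into P one at a time, bumping the leftmost entry strictly greater than the inserted value down to the next row. The recording tableau Q records, in position (i, j), the step at which that cell was added to P.
  Insert 5 (step 1): P = [5];  Q = [1]
  Insert 2 (step 2): P = [2] / [5];  Q = [1] / [2]
  Insert 4 (step 3): P = [2, 4] / [5];  Q = [1, 3] / [2]
  Insert 6 (step 4): P = [2, 4, 6] / [5];  Q = [1, 3, 4] / [2]
  Insert 1 (step 5): P = [1, 4, 6] / [2] / [5];  Q = [1, 3, 4] / [2] / [5]
  Insert 7 (step 6): P = [1, 4, 6, 7] / [2] / [5];  Q = [1, 3, 4, 6] / [2] / [5]
  Insert 3 (step 7): P = [1, 3, 6, 7] / [2, 4] / [5];  Q = [1, 3, 4, 6] / [2, 7] / [5]
Final shape: (4, 2, 1).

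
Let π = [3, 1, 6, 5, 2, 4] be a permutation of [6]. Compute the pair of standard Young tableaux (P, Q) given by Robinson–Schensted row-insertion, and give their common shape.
P = [1, 2, 4] / [3, 5] / [6];  Q = [1, 3, 6] / [2, 4] / [5];  common shape = (3, 2, 1)

Row-insert the values π_1, π_2, … into P one at a time, bumping the leftmost entry strictly greater than the inserted value down to the next row. The recording tableau Q records, in position (i, j), the step at which that cell was added to P.
  Insert 3 (step 1): P = [3];  Q = [1]
  Insert 1 (step 2): P = [1] / [3];  Q = [1] / [2]
  Insert 6 (step 3): P = [1, 6] / [3];  Q = [1, 3] / [2]
  Insert 5 (step 4): P = [1, 5] / [3, 6];  Q = [1, 3] / [2, 4]
  Insert 2 (step 5): P = [1, 2] / [3, 5] / [6];  Q = [1, 3] / [2, 4] / [5]
  Insert 4 (step 6): P = [1, 2, 4] / [3, 5] / [6];  Q = [1, 3, 6] / [2, 4] / [5]
Final shape: (3, 2, 1).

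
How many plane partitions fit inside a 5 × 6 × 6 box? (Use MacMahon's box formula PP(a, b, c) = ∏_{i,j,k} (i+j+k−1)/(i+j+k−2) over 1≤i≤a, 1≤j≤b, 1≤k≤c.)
PP(5, 6, 6) = 55197331332

Evaluate the triple product over i = 1..5, j = 1..6, k = 1..6. The factors are (2/1) · (3/2) · (4/3) · (5/4) · (6/5) · (7/6) · (3/2) · (4/3) · … (180 factors total). The numerators and denominators telescope so the product is an integer; carrying out the multiplication exactly gives PP(5, 6, 6) = 55197331332.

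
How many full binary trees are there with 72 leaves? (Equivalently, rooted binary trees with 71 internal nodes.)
C_71 = 5175569924646105559418940193995065716350

These full binary trees are counted by the Catalan number C_n = (1/(n + 1)) · C(2n, n). For n = 71: C_71 = (1/72) · C(142, 71) = 372641034574519600278163693967644731577200/72 = 5175569924646105559418940193995065716350.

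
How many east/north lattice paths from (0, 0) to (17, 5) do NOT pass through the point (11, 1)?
Number of paths = 23814

Total paths from (0, 0) to (17, 5): C(22, 17) = 26334. Paths through (11, 1): (paths (0, 0) → (11, 1)) × (paths (11, 1) → (17, 5)) = C(12, 11) · C(10, 6) = 12 · 210 = 2520. Avoidance count = 26334 − 2520 = 23814.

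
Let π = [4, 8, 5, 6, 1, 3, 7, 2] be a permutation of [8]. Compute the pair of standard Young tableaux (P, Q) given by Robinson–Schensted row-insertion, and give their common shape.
P = [1, 2, 6, 7] / [3, 5] / [4] / [8];  Q = [1, 2, 4, 7] / [3, 6] / [5] / [8];  common shape = (4, 2, 1, 1)

Row-insert the values π_1, π_2, … into P one at a time, bumping the leftmost entry strictly greater than the inserted value down to the next row. The recording tableau Q records, in position (i, j), the step at which that cell was added to P.
  Insert 4 (step 1): P = [4];  Q = [1]
  Insert 8 (step 2): P = [4, 8];  Q = [1, 2]
  Insert 5 (step 3): P = [4, 5] / [8];  Q = [1, 2] / [3]
  Insert 6 (step 4): P = [4, 5, 6] / [8];  Q = [1, 2, 4] / [3]
  Insert 1 (step 5): P = [1, 5, 6] / [4] / [8];  Q = [1, 2, 4] / [3] / [5]
  Insert 3 (step 6): P = [1, 3, 6] / [4, 5] / [8];  Q = [1, 2, 4] / [3, 6] / [5]
  Insert 7 (step 7): P = [1, 3, 6, 7] / [4, 5] / [8];  Q = [1, 2, 4, 7] / [3, 6] / [5]
  Insert 2 (step 8): P = [1, 2, 6, 7] / [3, 5] / [4] / [8];  Q = [1, 2, 4, 7] / [3, 6] / [5] / [8]
Final shape: (4, 2, 1, 1).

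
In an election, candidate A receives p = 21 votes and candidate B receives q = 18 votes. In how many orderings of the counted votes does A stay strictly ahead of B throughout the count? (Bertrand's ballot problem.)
Strict-lead orderings = 4796857230

Total orderings of the 39 votes with 21 for A: C(39, 21) = 62359143990. By the Bertrand ballot formula (Cycle Lemma / reflection principle), the number of orderings in which A is strictly ahead of B throughout is (p − q)/(p + q) · C(p + q, p) = (21 − 18)/(21 + 18) · 62359143990 = 4796857230.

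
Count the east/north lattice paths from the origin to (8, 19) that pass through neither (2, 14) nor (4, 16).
Number of paths = 2020260

Inclusion–exclusion. Total paths: C(27, 8) = 2220075. Through P₁: C(16, 2)·C(11, 6) = 55440. Through P₂: C(20, 4)·C(7, 4) = 169575. Since P₁ is strictly southwest of P₂, a monotone path through both must visit P₁ then P₂; paths through both = C(16, 2)·C(4, 2)·C(7, 4) = 25200. Avoid both = 2220075 − 55440 − 169575 + 25200 = 2020260.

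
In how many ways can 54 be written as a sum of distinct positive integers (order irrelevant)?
q(54) = 5718

A partition into distinct parts is a strictly decreasing sequence summing to n. The recurrence d(n, m) = d(n, m−1) + d(n−m, m−1) (use part m at most once) with q(n) = d(n, n) gives q(54) = 5718. (Euler's theorem: # distinct-part partitions = # odd-part partitions.)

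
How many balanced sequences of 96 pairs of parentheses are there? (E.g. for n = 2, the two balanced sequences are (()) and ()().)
C_96 = 3721443204405954385563870541379246659709506697378694300

These balanced parentheses are counted by the Catalan number C_n = (1/(n + 1)) · C(2n, n). For n = 96: C_96 = (1/97) · C(192, 96) = 360979990827377575399695442513786925991822149645733347100/97 = 3721443204405954385563870541379246659709506697378694300.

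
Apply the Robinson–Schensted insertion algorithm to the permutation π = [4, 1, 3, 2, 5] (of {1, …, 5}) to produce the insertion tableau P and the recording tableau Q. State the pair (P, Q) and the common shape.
P = [1, 2, 5] / [3] / [4];  Q = [1, 3, 5] / [2] / [4];  common shape = (3, 1, 1)

Row-insert the values π_1, π_2, … into P one at a time, bumping the leftmost entry strictly greater than the inserted value down to the next row. The recording tableau Q records, in position (i, j), the step at which that cell was added to P.
  Insert 4 (step 1): P = [4];  Q = [1]
  Insert 1 (step 2): P = [1] / [4];  Q = [1] / [2]
  Insert 3 (step 3): P = [1, 3] / [4];  Q = [1, 3] / [2]
  Insert 2 (step 4): P = [1, 2] / [3] / [4];  Q = [1, 3] / [2] / [4]
  Insert 5 (step 5): P = [1, 2, 5] / [3] / [4];  Q = [1, 3, 5] / [2] / [4]
Final shape: (3, 1, 1).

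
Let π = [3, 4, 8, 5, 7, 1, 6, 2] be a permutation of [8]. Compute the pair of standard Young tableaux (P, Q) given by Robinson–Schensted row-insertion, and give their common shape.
P = [1, 2, 5, 6] / [3, 4] / [7] / [8];  Q = [1, 2, 3, 5] / [4, 7] / [6] / [8];  common shape = (4, 2, 1, 1)

Row-insert the values π_1, π_2, … into P one at a time, bumping the leftmost entry strictly greater than the inserted value down to the next row. The recording tableau Q records, in position (i, j), the step at which that cell was added to P.
  Insert 3 (step 1): P = [3];  Q = [1]
  Insert 4 (step 2): P = [3, 4];  Q = [1, 2]
  Insert 8 (step 3): P = [3, 4, 8];  Q = [1, 2, 3]
  Insert 5 (step 4): P = [3, 4, 5] / [8];  Q = [1, 2, 3] / [4]
  Insert 7 (step 5): P = [3, 4, 5, 7] / [8];  Q = [1, 2, 3, 5] / [4]
  Insert 1 (step 6): P = [1, 4, 5, 7] / [3] / [8];  Q = [1, 2, 3, 5] / [4] / [6]
  Insert 6 (step 7): P = [1, 4, 5, 6] / [3, 7] / [8];  Q = [1, 2, 3, 5] / [4, 7] / [6]
  Insert 2 (step 8): P = [1, 2, 5, 6] / [3, 4] / [7] / [8];  Q = [1, 2, 3, 5] / [4, 7] / [6] / [8]
Final shape: (4, 2, 1, 1).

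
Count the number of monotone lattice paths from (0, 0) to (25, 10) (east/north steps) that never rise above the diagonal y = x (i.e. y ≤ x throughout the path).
Number of paths = 112971936

By the reflection principle (André's argument), the number of monotone paths to (25, 10) with n ≤ m that never go above y = x is C(35, 25) − C(35, 26) = 183579396 − 70607460 = 112971936.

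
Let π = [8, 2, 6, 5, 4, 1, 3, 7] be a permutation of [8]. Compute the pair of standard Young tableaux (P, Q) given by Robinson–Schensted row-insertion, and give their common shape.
P = [1, 3, 7] / [2, 4] / [5] / [6] / [8];  Q = [1, 3, 8] / [2, 7] / [4] / [5] / [6];  common shape = (3, 2, 1, 1, 1)

Row-insert the values π_1, π_2, … into P one at a time, bumping the leftmost entry strictly greater than the inserted value down to the next row. The recording tableau Q records, in position (i, j), the step at which that cell was added to P.
  Insert 8 (step 1): P = [8];  Q = [1]
  Insert 2 (step 2): P = [2] / [8];  Q = [1] / [2]
  Insert 6 (step 3): P = [2, 6] / [8];  Q = [1, 3] / [2]
  Insert 5 (step 4): P = [2, 5] / [6] / [8];  Q = [1, 3] / [2] / [4]
  Insert 4 (step 5): P = [2, 4] / [5] / [6] / [8];  Q = [1, 3] / [2] / [4] / [5]
  Insert 1 (step 6): P = [1, 4] / [2] / [5] / [6] / [8];  Q = [1, 3] / [2] / [4] / [5] / [6]
  Insert 3 (step 7): P = [1, 3] / [2, 4] / [5] / [6] / [8];  Q = [1, 3] / [2, 7] / [4] / [5] / [6]
  Insert 7 (step 8): P = [1, 3, 7] / [2, 4] / [5] / [6] / [8];  Q = [1, 3, 8] / [2, 7] / [4] / [5] / [6]
Final shape: (3, 2, 1, 1, 1).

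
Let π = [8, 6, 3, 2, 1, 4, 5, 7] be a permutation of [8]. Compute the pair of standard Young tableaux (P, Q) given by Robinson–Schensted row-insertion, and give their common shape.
P = [1, 4, 5, 7] / [2] / [3] / [6] / [8];  Q = [1, 6, 7, 8] / [2] / [3] / [4] / [5];  common shape = (4, 1, 1, 1, 1)

Row-insert the values π_1, π_2, … into P one at a time, bumping the leftmost entry strictly greater than the inserted value down to the next row. The recording tableau Q records, in position (i, j), the step at which that cell was added to P.
  Insert 8 (step 1): P = [8];  Q = [1]
  Insert 6 (step 2): P = [6] / [8];  Q = [1] / [2]
  Insert 3 (step 3): P = [3] / [6] / [8];  Q = [1] / [2] / [3]
  Insert 2 (step 4): P = [2] / [3] / [6] / [8];  Q = [1] / [2] / [3] / [4]
  Insert 1 (step 5): P = [1] / [2] / [3] / [6] / [8];  Q = [1] / [2] / [3] / [4] / [5]
  Insert 4 (step 6): P = [1, 4] / [2] / [3] / [6] / [8];  Q = [1, 6] / [2] / [3] / [4] / [5]
  Insert 5 (step 7): P = [1, 4, 5] / [2] / [3] / [6] / [8];  Q = [1, 6, 7] / [2] / [3] / [4] / [5]
  Insert 7 (step 8): P = [1, 4, 5, 7] / [2] / [3] / [6] / [8];  Q = [1, 6, 7, 8] / [2] / [3] / [4] / [5]
Final shape: (4, 1, 1, 1, 1).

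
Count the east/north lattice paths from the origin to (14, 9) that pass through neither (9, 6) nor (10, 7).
Number of paths = 395340

Inclusion–exclusion. Total paths: C(23, 14) = 817190. Through P₁: C(15, 9)·C(8, 5) = 280280. Through P₂: C(17, 10)·C(6, 4) = 291720. Since P₁ is strictly southwest of P₂, a monotone path through both must visit P₁ then P₂; paths through both = C(15, 9)·C(2, 1)·C(6, 4) = 150150. Avoid both = 817190 − 280280 − 291720 + 150150 = 395340.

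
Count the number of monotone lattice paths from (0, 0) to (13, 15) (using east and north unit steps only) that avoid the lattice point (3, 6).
Number of paths = 29682408

Total paths from (0, 0) to (13, 15): C(28, 13) = 37442160. Paths through (3, 6): (paths (0, 0) → (3, 6)) × (paths (3, 6) → (13, 15)) = C(9, 3) · C(19, 10) = 84 · 92378 = 7759752. Avoidance count = 37442160 − 7759752 = 29682408.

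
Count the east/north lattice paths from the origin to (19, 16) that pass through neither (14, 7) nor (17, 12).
Number of paths = 3146372565

Inclusion–exclusion. Total paths: C(35, 19) = 4059928950. Through P₁: C(21, 14)·C(14, 5) = 232792560. Through P₂: C(29, 17)·C(6, 2) = 778439025. Since P₁ is strictly southwest of P₂, a monotone path through both must visit P₁ then P₂; paths through both = C(21, 14)·C(8, 3)·C(6, 2) = 97675200. Avoid both = 4059928950 − 232792560 − 778439025 + 97675200 = 3146372565.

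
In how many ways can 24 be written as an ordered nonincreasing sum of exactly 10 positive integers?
p(24, 10 parts) = 128

Partitions of n into exactly k parts are in bijection with partitions of n − k into at most k parts (subtract 1 from each part). So p(24, exactly 10) = p(14, parts ≤ 10). Computing via the recurrence p(m, j) = p(m, j−1) + p(m−j, j) gives 128.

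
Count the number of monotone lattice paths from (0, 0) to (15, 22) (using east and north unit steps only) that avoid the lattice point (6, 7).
Number of paths = 7120522896

Total paths from (0, 0) to (15, 22): C(37, 15) = 9364199760. Paths through (6, 7): (paths (0, 0) → (6, 7)) × (paths (6, 7) → (15, 22)) = C(13, 6) · C(24, 9) = 1716 · 1307504 = 2243676864. Avoidance count = 9364199760 − 2243676864 = 7120522896.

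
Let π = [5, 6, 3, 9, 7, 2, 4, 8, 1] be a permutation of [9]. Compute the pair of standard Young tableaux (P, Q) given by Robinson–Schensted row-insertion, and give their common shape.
P = [1, 4, 7, 8] / [2, 6] / [3, 9] / [5];  Q = [1, 2, 4, 8] / [3, 5] / [6, 7] / [9];  common shape = (4, 2, 2, 1)

Row-insert the values π_1, π_2, … into P one at a time, bumping the leftmost entry strictly greater than the inserted value down to the next row. The recording tableau Q records, in position (i, j), the step at which that cell was added to P.
  Insert 5 (step 1): P = [5];  Q = [1]
  Insert 6 (step 2): P = [5, 6];  Q = [1, 2]
  Insert 3 (step 3): P = [3, 6] / [5];  Q = [1, 2] / [3]
  Insert 9 (step 4): P = [3, 6, 9] / [5];  Q = [1, 2, 4] / [3]
  Insert 7 (step 5): P = [3, 6, 7] / [5, 9];  Q = [1, 2, 4] / [3, 5]
  Insert 2 (step 6): P = [2, 6, 7] / [3, 9] / [5];  Q = [1, 2, 4] / [3, 5] / [6]
  Insert 4 (step 7): P = [2, 4, 7] / [3, 6] / [5, 9];  Q = [1, 2, 4] / [3, 5] / [6, 7]
  Insert 8 (step 8): P = [2, 4, 7, 8] / [3, 6] / [5, 9];  Q = [1, 2, 4, 8] / [3, 5] / [6, 7]
  Insert 1 (step 9): P = [1, 4, 7, 8] / [2, 6] / [3, 9] / [5];  Q = [1, 2, 4, 8] / [3, 5] / [6, 7] / [9]
Final shape: (4, 2, 2, 1).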